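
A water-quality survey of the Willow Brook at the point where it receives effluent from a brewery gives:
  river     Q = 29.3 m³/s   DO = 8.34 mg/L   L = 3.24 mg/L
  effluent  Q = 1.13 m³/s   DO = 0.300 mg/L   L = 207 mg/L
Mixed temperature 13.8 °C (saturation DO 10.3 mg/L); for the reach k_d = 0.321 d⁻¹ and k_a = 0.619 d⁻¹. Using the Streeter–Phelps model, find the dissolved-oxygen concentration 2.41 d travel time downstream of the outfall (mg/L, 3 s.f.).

DO ≈ 7.04 mg/L

Mixed DO = (29.3×8.34 + 1.13×0.300)/(29.3+1.13) = 244.7/30.43 = 8.041 mg/L.
Mixed L₀ = (29.3×3.24 + 1.13×207)/(30.43) = 328.8/30.43 = 10.81 mg/L.
Initial deficit D₀ = C_s − DO₀ = 10.3 − 8.041 = 2.259 mg/L.
D(2.41) = [0.321×10.81/(0.619−0.321)](e^(−0.321×2.41) − e^(−0.619×2.41)) + 2.259 e^(−0.619×2.41)
= 11.64 × (0.4613 − 0.2250) + 2.259 × 0.2250 = 3.260 mg/L.
DO = 10.3 − 3.260 = 7.040 mg/L.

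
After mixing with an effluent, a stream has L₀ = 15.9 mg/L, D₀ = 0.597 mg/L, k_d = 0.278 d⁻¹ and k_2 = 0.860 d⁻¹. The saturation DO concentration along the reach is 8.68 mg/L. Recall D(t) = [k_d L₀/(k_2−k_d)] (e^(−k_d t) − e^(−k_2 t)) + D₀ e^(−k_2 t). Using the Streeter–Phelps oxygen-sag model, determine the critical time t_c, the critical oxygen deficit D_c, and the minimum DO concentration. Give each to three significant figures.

t_c = [1/(k_2−k_d)] ln[(k_2/k_d)(1 − D₀(k_2−k_d)/(k_d L₀))]
= [1/(0.860−0.278)] ln[(0.860/0.278)(1 − 0.597×0.5820/(0.278×15.9))]
= (1/0.5820) ln[3.094 × 0.9214] = 1.718 × ln(2.850) = 1.718 × 1.047 = 1.800 d.
D_c = (k_d/k_2) L₀ e^(−k_d t_c) = (0.278/0.860) × 15.9 × e^(−0.278×1.800) = 0.3233 × 15.9 × 0.6063 = 3.116 mg/L.
Minimum DO = C_s − D_c = 8.68 − 3.116 = 5.564 mg/L.

t_c ≈ 1.80 d; D_c ≈ 3.12 mg/L; min DO ≈ 5.56 mg/L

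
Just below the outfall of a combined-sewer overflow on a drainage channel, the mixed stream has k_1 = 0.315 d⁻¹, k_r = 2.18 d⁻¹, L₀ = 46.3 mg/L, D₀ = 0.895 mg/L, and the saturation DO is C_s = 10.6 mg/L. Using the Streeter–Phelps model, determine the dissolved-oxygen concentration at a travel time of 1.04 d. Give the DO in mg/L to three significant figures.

k_1 L₀/(k_r−k_1) = 0.315×46.3/(2.18−0.315) = 14.58/1.865 = 7.820 mg/L.
e^(−k_1 t) = e^(−0.315×1.040) = 0.7207; e^(−k_r t) = e^(−2.18×1.040) = 0.1036.
D = 7.820 × (0.7207 − 0.1036) + 0.895 × 0.1036 = 4.825 + 0.09272 = 4.918 mg/L.
DO = C_s − D = 10.6 − 4.918 = 5.682 mg/L.

DO ≈ 5.68 mg/L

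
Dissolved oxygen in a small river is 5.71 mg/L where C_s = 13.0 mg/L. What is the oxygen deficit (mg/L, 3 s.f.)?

D = C_s − C = 13.0 − 5.71 = 7.29 mg/L.

D ≈ 7.29 mg/L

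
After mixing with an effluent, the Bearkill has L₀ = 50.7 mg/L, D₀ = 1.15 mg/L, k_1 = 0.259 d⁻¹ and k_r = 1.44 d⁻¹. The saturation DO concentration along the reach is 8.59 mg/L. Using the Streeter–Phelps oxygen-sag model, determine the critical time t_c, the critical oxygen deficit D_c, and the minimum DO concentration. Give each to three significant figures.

At the critical point dD/dt = 0, so k_1 L₀ e^(−k_1 t) = k_r D. Substituting D(t) from the Streeter–Phelps equation and solving for t gives
t_c = ln[(k_r/k_1)(1 − D₀(k_r−k_1)/(k_1 L₀))] / (k_r−k_1).
Here k_r−k_1 = 1.181 d⁻¹ and 1 − D₀(k_r−k_1)/(k_1 L₀) = 1 − 1.15×1.181/(0.259×50.7) = 0.8966, so
t_c = ln(5.560 × 0.8966) / 1.181 = 1.606 / 1.181 = 1.360 d.
D_c = (k_1/k_r) L₀ e^(−k_1 t_c) = (0.259/1.44) × 50.7 × e^(−0.259×1.360) = 0.1799 × 50.7 × 0.7031 = 6.411 mg/L.
Minimum DO = C_s − D_c = 8.59 − 6.411 = 2.179 mg/L.

t_c ≈ 1.36 d; D_c ≈ 6.41 mg/L; min DO ≈ 2.18 mg/L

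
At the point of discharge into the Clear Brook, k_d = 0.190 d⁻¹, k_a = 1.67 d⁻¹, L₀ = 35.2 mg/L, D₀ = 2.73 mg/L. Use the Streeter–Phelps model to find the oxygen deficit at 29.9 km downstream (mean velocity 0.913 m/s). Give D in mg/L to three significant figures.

Travel time t = x/v = 29.9 km / (0.913 m/s) = 29900 m / 0.913 m/s = 32750 s = 0.3790 d.
k_d L₀/(k_a−k_d) = 0.190×35.2/(1.67−0.190) = 6.688/1.480 = 4.519 mg/L.
e^(−k_d t) = e^(−0.190×0.3790) = 0.9305; e^(−k_a t) = e^(−1.67×0.3790) = 0.5310.
D = 4.519 × (0.9305 − 0.5310) + 2.73 × 0.5310 = 1.805 + 1.450 = 3.255 mg/L.

D ≈ 3.26 mg/L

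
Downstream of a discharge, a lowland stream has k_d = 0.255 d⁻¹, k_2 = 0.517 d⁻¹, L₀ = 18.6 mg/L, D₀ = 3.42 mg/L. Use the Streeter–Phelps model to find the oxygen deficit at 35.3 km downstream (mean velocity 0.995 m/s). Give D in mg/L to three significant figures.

D ≈ 4.43 mg/L

Travel time t = x/v = 35.3 km / (0.995 m/s) = 35300 m / 0.995 m/s = 35480 s = 0.4106 d.
k_d L₀/(k_2−k_d) = 0.255×18.6/(0.517−0.255) = 4.743/0.2620 = 18.10 mg/L.
e^(−k_d t) = e^(−0.255×0.4106) = 0.9006; e^(−k_2 t) = e^(−0.517×0.4106) = 0.8087.
D = 18.10 × (0.9006 − 0.8087) + 3.42 × 0.8087 = 1.663 + 2.766 = 4.429 mg/L.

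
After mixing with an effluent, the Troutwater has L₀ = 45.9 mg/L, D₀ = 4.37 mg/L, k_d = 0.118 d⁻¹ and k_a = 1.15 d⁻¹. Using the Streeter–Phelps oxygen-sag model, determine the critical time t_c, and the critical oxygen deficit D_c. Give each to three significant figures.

With k_a/k_d = 9.746 and 1 − D₀(k_a−k_d)/(k_d L₀) = 0.1673,
t_c = ln(9.746 × 0.1673) / (1.15 − 0.118) = ln(1.631) / 1.032 = 0.4891/1.032 = 0.4740 d.
D_c = (k_d/k_a) L₀ e^(−k_d t_c) = (0.118/1.15) × 45.9 × e^(−0.118×0.4740) = 0.1026 × 45.9 × 0.9456 = 4.454 mg/L.

t_c ≈ 0.474 d; D_c ≈ 4.45 mg/L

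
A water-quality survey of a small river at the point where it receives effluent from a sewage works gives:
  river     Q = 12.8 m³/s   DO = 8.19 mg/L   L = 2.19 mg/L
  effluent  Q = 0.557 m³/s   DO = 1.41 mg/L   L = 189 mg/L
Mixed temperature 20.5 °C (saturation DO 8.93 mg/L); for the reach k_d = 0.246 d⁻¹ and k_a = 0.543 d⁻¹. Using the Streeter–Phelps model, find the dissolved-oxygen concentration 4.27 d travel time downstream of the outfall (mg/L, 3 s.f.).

DO ≈ 6.75 mg/L

Mixed DO = (12.8×8.19 + 0.557×1.41)/(12.8+0.557) = 105.6/13.36 = 7.907 mg/L.
Mixed L₀ = (12.8×2.19 + 0.557×189)/(13.36) = 133.3/13.36 = 9.980 mg/L.
Initial deficit D₀ = C_s − DO₀ = 8.93 − 7.907 = 1.023 mg/L.
D(4.27) = [0.246×9.980/(0.543−0.246)](e^(−0.246×4.27) − e^(−0.543×4.27)) + 1.023 e^(−0.543×4.27)
= 8.266 × (0.3498 − 0.09841) + 1.023 × 0.09841 = 2.179 mg/L.
DO = 8.93 − 2.179 = 6.751 mg/L.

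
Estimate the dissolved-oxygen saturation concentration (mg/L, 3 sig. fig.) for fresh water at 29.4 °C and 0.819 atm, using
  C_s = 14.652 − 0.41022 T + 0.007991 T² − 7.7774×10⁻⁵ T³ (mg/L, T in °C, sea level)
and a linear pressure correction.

C_s ≈ 6.16 mg/L

At sea level: C_s = 14.652 − 0.41022×29.4 + 0.007991×29.4² − 7.7774×10⁻⁵×29.4³ = 7.522 mg/L.
Pressure correction: C_s' = 7.522 × 0.819 = 6.161 mg/L.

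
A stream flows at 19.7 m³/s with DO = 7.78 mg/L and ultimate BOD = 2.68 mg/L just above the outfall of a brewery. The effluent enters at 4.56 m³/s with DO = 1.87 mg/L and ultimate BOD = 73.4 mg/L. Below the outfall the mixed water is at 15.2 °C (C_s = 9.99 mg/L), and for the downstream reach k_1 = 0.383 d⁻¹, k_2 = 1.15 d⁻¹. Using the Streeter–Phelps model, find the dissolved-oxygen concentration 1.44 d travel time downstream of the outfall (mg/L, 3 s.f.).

Mixed DO = (19.7×7.78 + 4.56×1.87)/(19.7+4.56) = 161.8/24.26 = 6.669 mg/L.
Mixed L₀ = (19.7×2.68 + 4.56×73.4)/(24.26) = 387.5/24.26 = 15.97 mg/L.
Initial deficit D₀ = C_s − DO₀ = 9.99 − 6.669 = 3.321 mg/L.
D(1.44) = [0.383×15.97/(1.15−0.383)](e^(−0.383×1.44) − e^(−1.15×1.44)) + 3.321 e^(−1.15×1.44)
= 7.976 × (0.5761 − 0.1909) + 3.321 × 0.1909 = 3.706 mg/L.
DO = 9.99 − 3.706 = 6.284 mg/L.

DO ≈ 6.28 mg/L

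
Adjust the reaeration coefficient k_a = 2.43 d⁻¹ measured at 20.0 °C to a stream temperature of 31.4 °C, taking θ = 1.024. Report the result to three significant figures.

k_a ≈ 3.18 d⁻¹

k_a(T₂) = k_a(T₁) · θ^(T₂−T₁) = 2.43 × 1.024^(31.4−20.0)
= 2.43 × 1.024^11.4 = 2.43 × 1.310 = 3.184 d⁻¹.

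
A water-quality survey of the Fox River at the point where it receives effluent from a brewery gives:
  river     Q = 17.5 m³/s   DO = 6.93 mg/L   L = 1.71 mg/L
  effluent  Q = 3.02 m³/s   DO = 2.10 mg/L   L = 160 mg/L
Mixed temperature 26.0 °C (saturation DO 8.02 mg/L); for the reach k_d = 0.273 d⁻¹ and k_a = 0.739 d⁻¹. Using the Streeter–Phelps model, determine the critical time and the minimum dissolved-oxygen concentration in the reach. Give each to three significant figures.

t_c ≈ 1.86 d; minimum DO ≈ 2.45 mg/L

Mixed DO = (17.5×6.93 + 3.02×2.10)/(17.5+3.02) = 127.6/20.52 = 6.219 mg/L.
Mixed L₀ = (17.5×1.71 + 3.02×160)/(20.52) = 513.1/20.52 = 25.01 mg/L.
Initial deficit D₀ = C_s − DO₀ = 8.02 − 6.219 = 1.801 mg/L.
t_c = (1/0.4660) ln[(0.739/0.273)(1 − 1.801×0.4660/(0.273×25.01))] = 2.146 × ln(2.374) = 1.855 d.
D_c = (0.273/0.739) × 25.01 × e^(−0.273×1.855) = 0.3694 × 25.01 × 0.6026 = 5.566 mg/L.
Minimum DO = 8.02 − 5.566 = 2.454 mg/L.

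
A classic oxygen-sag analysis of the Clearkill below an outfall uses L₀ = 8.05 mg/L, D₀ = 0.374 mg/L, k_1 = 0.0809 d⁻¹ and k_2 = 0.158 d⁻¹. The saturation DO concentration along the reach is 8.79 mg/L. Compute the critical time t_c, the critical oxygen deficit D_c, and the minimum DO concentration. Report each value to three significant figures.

With k_2/k_1 = 1.953 and 1 − D₀(k_2−k_1)/(k_1 L₀) = 0.9557,
t_c = ln(1.953 × 0.9557) / (0.158 − 0.0809) = ln(1.867) / 0.07710 = 0.6241/0.07710 = 8.095 d.
D_c = (k_1/k_2) L₀ e^(−k_1 t_c) = (0.0809/0.158) × 8.05 × e^(−0.0809×8.095) = 0.5120 × 8.05 × 0.5195 = 2.141 mg/L.
Minimum DO = C_s − D_c = 8.79 − 2.141 = 6.649 mg/L.

t_c ≈ 8.09 d; D_c ≈ 2.14 mg/L; min DO ≈ 6.65 mg/L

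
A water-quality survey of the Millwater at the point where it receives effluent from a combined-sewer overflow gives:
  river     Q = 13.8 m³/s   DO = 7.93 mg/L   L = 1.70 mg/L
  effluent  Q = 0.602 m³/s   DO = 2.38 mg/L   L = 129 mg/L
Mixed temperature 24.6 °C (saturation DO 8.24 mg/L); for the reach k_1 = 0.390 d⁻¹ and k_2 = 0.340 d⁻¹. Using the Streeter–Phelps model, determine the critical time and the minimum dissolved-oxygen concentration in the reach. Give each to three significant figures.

t_c ≈ 2.55 d; minimum DO ≈ 5.26 mg/L

Mixed DO = (13.8×7.93 + 0.602×2.38)/(13.8+0.602) = 110.9/14.40 = 7.698 mg/L.
Mixed L₀ = (13.8×1.70 + 0.602×129)/(14.40) = 101.1/14.40 = 7.021 mg/L.
Initial deficit D₀ = C_s − DO₀ = 8.24 − 7.698 = 0.5420 mg/L.
t_c = (1/-0.05000) ln[(0.340/0.390)(1 − 0.5420×-0.05000/(0.390×7.021))] = -20.00 × ln(0.8804) = 2.547 d.
D_c = (0.390/0.340) × 7.021 × e^(−0.390×2.547) = 1.147 × 7.021 × 0.3703 = 2.983 mg/L.
Minimum DO = 8.24 − 2.983 = 5.257 mg/L.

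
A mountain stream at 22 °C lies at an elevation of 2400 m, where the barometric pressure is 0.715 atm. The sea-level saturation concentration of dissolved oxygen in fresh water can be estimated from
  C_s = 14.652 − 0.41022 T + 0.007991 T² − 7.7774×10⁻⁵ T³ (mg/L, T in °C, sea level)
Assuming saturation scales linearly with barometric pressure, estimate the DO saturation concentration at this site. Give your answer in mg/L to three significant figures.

At sea level: C_s = 14.652 − 0.41022×22 + 0.007991×22² − 7.7774×10⁻⁵×22³ = 8.667 mg/L.
Pressure correction: C_s' = 8.667 × 0.715 = 6.197 mg/L.

C_s ≈ 6.20 mg/L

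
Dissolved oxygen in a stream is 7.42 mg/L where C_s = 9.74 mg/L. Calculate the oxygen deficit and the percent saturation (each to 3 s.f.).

D = C_s − C = 9.74 − 7.42 = 2.32 mg/L.
% saturation = 7.42/9.74 × 100 = 76.2 %.

D ≈ 2.32 mg/L; 76.2 % saturation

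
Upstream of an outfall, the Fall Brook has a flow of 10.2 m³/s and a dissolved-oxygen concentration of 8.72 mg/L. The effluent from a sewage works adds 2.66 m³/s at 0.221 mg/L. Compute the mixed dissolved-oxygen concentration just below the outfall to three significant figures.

Flow-weighted mixing: C = (Q_r C_r + Q_w C_w)/(Q_r + Q_w)
= (10.2×8.72 + 2.66×0.221)/(10.2 + 2.66) = 89.53/12.86 = 6.962 mg/L.

6.96 mg/L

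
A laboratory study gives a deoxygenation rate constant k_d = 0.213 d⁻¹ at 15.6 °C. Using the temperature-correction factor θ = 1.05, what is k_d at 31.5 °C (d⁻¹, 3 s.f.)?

k_d ≈ 0.463 d⁻¹

k_d(T₂) = k_d(T₁) · θ^(T₂−T₁) = 0.213 × 1.05^(31.5−15.6)
= 0.213 × 1.05^15.9 = 0.213 × 2.172 = 0.4627 d⁻¹.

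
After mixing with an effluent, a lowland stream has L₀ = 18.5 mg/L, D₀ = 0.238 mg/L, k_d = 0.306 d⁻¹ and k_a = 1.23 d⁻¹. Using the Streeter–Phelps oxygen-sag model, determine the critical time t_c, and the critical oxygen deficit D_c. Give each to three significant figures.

t_c ≈ 1.46 d; D_c ≈ 2.94 mg/L

With k_a/k_d = 4.020 and 1 − D₀(k_a−k_d)/(k_d L₀) = 0.9612,
t_c = ln(4.020 × 0.9612) / (1.23 − 0.306) = ln(3.863) / 0.9240 = 1.352/0.9240 = 1.463 d.
L(t_c) = L₀ e^(−k_d t_c) = 18.5 × 0.6392 = 11.82 mg/L, and at the critical point k_a D_c = k_d L, so D_c = (0.306/1.23) × 11.82 = 2.942 mg/L.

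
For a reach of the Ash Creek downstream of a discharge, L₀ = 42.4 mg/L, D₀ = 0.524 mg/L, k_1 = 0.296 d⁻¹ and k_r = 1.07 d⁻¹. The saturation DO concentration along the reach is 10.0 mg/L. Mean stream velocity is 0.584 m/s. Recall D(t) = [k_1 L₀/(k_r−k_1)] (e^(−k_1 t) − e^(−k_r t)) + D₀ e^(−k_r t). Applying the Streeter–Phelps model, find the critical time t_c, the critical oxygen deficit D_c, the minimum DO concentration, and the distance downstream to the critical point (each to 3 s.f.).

t_c ≈ 1.62 d; D_c ≈ 7.27 mg/L; min DO ≈ 2.73 mg/L; x_c ≈ 81.6 km

t_c = [1/(k_r−k_1)] ln[(k_r/k_1)(1 − D₀(k_r−k_1)/(k_1 L₀))]
= [1/(1.07−0.296)] ln[(1.07/0.296)(1 − 0.524×0.7740/(0.296×42.4))]
= (1/0.7740) ln[3.615 × 0.9677] = 1.292 × ln(3.498) = 1.292 × 1.252 = 1.618 d.
L(t_c) = L₀ e^(−k_1 t_c) = 42.4 × 0.6195 = 26.27 mg/L, and at the critical point k_r D_c = k_1 L, so D_c = (0.296/1.07) × 26.27 = 7.266 mg/L.
Minimum DO = C_s − D_c = 10.0 − 7.266 = 2.734 mg/L.
x_c = v t_c = 0.584 m/s × 1.618 d × 86400 s/d = 81630 m ≈ 81.6 km.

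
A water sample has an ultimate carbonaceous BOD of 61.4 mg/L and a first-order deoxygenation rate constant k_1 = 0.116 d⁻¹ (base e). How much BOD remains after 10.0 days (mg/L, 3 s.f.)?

L_t = L₀ e^(−k_1 t) = 61.4 × e^(−0.116×10.0) = 61.4 × 0.3135 = 19.25 mg/L.

L ≈ 19.2 mg/L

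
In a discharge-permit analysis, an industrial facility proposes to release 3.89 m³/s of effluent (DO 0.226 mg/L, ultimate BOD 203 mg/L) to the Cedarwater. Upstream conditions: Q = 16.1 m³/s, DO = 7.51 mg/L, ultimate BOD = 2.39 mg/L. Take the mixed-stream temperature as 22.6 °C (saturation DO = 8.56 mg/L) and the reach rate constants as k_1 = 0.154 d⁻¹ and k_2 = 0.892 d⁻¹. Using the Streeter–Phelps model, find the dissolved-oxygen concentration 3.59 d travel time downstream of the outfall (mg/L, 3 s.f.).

DO ≈ 3.84 mg/L

Mixed DO = (16.1×7.51 + 3.89×0.226)/(16.1+3.89) = 121.8/19.99 = 6.093 mg/L.
Mixed L₀ = (16.1×2.39 + 3.89×203)/(19.99) = 828.1/19.99 = 41.43 mg/L.
Initial deficit D₀ = C_s − DO₀ = 8.56 − 6.093 = 2.467 mg/L.
D(3.59) = [0.154×41.43/(0.892−0.154)](e^(−0.154×3.59) − e^(−0.892×3.59)) + 2.467 e^(−0.892×3.59)
= 8.645 × (0.5753 − 0.04067) + 2.467 × 0.04067 = 4.722 mg/L.
DO = 8.56 − 4.722 = 3.838 mg/L.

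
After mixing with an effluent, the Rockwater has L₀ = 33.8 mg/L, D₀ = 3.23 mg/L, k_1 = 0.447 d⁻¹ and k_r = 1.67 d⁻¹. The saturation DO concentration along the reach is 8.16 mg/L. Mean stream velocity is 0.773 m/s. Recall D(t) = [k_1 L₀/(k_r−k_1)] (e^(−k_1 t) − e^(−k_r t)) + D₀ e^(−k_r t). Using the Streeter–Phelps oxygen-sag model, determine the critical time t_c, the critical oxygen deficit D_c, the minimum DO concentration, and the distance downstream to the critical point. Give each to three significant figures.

At the critical point dD/dt = 0, so k_1 L₀ e^(−k_1 t) = k_r D. Substituting D(t) from the Streeter–Phelps equation and solving for t gives
t_c = ln[(k_r/k_1)(1 − D₀(k_r−k_1)/(k_1 L₀))] / (k_r−k_1).
Here k_r−k_1 = 1.223 d⁻¹ and 1 − D₀(k_r−k_1)/(k_1 L₀) = 1 − 3.23×1.223/(0.447×33.8) = 0.7385, so
t_c = ln(3.736 × 0.7385) / 1.223 = 1.015 / 1.223 = 0.8299 d.
L(t_c) = L₀ e^(−k_1 t_c) = 33.8 × 0.6901 = 23.32 mg/L, and at the critical point k_r D_c = k_1 L, so D_c = (0.447/1.67) × 23.32 = 6.243 mg/L.
Minimum DO = C_s − D_c = 8.16 − 6.243 = 1.917 mg/L.
x_c = v t_c = 0.773 m/s × 0.8299 d × 86400 s/d = 55430 m ≈ 55.4 km.

t_c ≈ 0.830 d; D_c ≈ 6.24 mg/L; min DO ≈ 1.92 mg/L; x_c ≈ 55.4 km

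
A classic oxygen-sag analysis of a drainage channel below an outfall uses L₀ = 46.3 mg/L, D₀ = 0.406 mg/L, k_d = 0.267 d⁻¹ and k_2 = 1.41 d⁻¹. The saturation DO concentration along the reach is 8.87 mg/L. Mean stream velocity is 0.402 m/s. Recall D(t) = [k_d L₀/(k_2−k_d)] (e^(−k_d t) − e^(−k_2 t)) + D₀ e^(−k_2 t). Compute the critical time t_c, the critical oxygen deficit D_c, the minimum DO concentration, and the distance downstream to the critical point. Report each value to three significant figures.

t_c ≈ 1.42 d; D_c ≈ 6.00 mg/L; min DO ≈ 2.87 mg/L; x_c ≈ 49.4 km

At the critical point dD/dt = 0, so k_d L₀ e^(−k_d t) = k_2 D. Substituting D(t) from the Streeter–Phelps equation and solving for t gives
t_c = ln[(k_2/k_d)(1 − D₀(k_2−k_d)/(k_d L₀))] / (k_2−k_d).
Here k_2−k_d = 1.143 d⁻¹ and 1 − D₀(k_2−k_d)/(k_d L₀) = 1 − 0.406×1.143/(0.267×46.3) = 0.9625, so
t_c = ln(5.281 × 0.9625) / 1.143 = 1.626 / 1.143 = 1.422 d.
L(t_c) = L₀ e^(−k_d t_c) = 46.3 × 0.6840 = 31.67 mg/L, and at the critical point k_2 D_c = k_d L, so D_c = (0.267/1.41) × 31.67 = 5.997 mg/L.
Minimum DO = C_s − D_c = 8.87 − 5.997 = 2.873 mg/L.
x_c = v t_c = 0.402 m/s × 1.422 d × 86400 s/d = 49400 m ≈ 49.4 km.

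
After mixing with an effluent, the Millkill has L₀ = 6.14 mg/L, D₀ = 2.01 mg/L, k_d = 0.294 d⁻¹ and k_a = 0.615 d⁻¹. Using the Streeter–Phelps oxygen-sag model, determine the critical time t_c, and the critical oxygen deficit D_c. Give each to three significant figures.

t_c = [1/(k_a−k_d)] ln[(k_a/k_d)(1 − D₀(k_a−k_d)/(k_d L₀))]
= [1/(0.615−0.294)] ln[(0.615/0.294)(1 − 2.01×0.3210/(0.294×6.14))]
= (1/0.3210) ln[2.092 × 0.6426] = 3.115 × ln(1.344) = 3.115 × 0.2958 = 0.9214 d.
D_c = (k_d/k_a) L₀ e^(−k_d t_c) = (0.294/0.615) × 6.14 × e^(−0.294×0.9214) = 0.4780 × 6.14 × 0.7627 = 2.239 mg/L.

t_c ≈ 0.921 d; D_c ≈ 2.24 mg/L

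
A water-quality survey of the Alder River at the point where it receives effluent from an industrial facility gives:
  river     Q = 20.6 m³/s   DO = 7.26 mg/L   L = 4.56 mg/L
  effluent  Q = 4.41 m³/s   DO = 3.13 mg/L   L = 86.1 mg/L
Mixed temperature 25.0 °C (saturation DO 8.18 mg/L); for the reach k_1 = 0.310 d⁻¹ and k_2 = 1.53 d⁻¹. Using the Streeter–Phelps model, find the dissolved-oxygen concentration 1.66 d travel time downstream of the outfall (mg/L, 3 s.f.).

DO ≈ 5.55 mg/L

Mixed DO = (20.6×7.26 + 4.41×3.13)/(20.6+4.41) = 163.4/25.01 = 6.532 mg/L.
Mixed L₀ = (20.6×4.56 + 4.41×86.1)/(25.01) = 473.6/25.01 = 18.94 mg/L.
Initial deficit D₀ = C_s − DO₀ = 8.18 − 6.532 = 1.648 mg/L.
D(1.66) = [0.310×18.94/(1.53−0.310)](e^(−0.310×1.66) − e^(−1.53×1.66)) + 1.648 e^(−1.53×1.66)
= 4.812 × (0.5977 − 0.07888) + 1.648 × 0.07888 = 2.627 mg/L.
DO = 8.18 − 2.627 = 5.553 mg/L.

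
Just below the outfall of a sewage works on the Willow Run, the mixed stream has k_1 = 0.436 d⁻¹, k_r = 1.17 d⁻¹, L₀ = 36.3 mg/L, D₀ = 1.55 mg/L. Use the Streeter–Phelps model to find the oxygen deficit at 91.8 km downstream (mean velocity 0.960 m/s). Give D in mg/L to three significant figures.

Travel time t = x/v = 91.8 km / (0.960 m/s) = 91800 m / 0.960 m/s = 95620 s = 1.107 d.
k_1 L₀/(k_r−k_1) = 0.436×36.3/(1.17−0.436) = 15.83/0.7340 = 21.56 mg/L.
e^(−k_1 t) = e^(−0.436×1.107) = 0.6172; e^(−k_r t) = e^(−1.17×1.107) = 0.2739.
D = 21.56 × (0.6172 − 0.2739) + 1.55 × 0.2739 = 7.402 + 0.4246 = 7.827 mg/L.

D ≈ 7.83 mg/L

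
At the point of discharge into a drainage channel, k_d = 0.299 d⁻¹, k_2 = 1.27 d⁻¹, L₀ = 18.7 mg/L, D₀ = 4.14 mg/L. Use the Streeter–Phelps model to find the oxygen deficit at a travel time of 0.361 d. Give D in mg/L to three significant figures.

D ≈ 4.15 mg/L

k_d L₀/(k_2−k_d) = 0.299×18.7/(1.27−0.299) = 5.591/0.9710 = 5.758 mg/L.
e^(−k_d t) = e^(−0.299×0.3610) = 0.8977; e^(−k_2 t) = e^(−1.27×0.3610) = 0.6323.
D = 5.758 × (0.8977 − 0.6323) + 4.14 × 0.6323 = 1.528 + 2.618 = 4.146 mg/L.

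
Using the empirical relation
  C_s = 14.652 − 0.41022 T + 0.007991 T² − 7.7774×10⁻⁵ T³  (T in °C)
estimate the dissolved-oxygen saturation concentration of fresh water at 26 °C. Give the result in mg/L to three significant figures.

C_s ≈ 8.02 mg/L

C_s = 14.652 − 0.41022×26 + 0.007991×26² − 7.7774×10⁻⁵×26³ = 8.021 mg/L.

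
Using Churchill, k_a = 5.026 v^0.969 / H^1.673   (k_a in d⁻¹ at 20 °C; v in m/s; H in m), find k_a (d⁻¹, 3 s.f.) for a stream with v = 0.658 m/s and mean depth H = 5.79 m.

k_a = 5.026 × 0.658^0.969 / 5.79^1.673 = 5.026 × 0.6666 / 18.88 = 0.1775 d⁻¹.

k_a ≈ 0.177 d⁻¹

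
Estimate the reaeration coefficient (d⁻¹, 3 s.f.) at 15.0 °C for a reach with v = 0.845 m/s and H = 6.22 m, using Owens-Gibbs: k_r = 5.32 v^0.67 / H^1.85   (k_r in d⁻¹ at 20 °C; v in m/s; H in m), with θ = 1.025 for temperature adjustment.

k_r ≈ 0.143 d⁻¹

k_r(20) = 5.32 × 0.845^0.67 / 6.22^1.85 = 5.32 × 0.8933 / 29.41 = 0.1616 d⁻¹.
k_r(15.0) = 0.1616 × 1.025^(15.0−20) = 0.1616 × 0.8839 = 0.1428 d⁻¹.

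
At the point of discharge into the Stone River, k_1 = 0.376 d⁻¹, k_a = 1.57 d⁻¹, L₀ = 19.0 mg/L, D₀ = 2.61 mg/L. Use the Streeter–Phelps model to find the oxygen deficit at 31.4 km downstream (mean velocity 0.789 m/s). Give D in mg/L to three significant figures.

Travel time t = x/v = 31.4 km / (0.789 m/s) = 31400 m / 0.789 m/s = 39800 s = 0.4606 d.
k_1 L₀/(k_a−k_1) = 0.376×19.0/(1.57−0.376) = 7.144/1.194 = 5.983 mg/L.
e^(−k_1 t) = e^(−0.376×0.4606) = 0.8410; e^(−k_a t) = e^(−1.57×0.4606) = 0.4852.
D = 5.983 × (0.8410 − 0.4852) + 2.61 × 0.4852 = 2.129 + 1.266 = 3.395 mg/L.

D ≈ 3.40 mg/L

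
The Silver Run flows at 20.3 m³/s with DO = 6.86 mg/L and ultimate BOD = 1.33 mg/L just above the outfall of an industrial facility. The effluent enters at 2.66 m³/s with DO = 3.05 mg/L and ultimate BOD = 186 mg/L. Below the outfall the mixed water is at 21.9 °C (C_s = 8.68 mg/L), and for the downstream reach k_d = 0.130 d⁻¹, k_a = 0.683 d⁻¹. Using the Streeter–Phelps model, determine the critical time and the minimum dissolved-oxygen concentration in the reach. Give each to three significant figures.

t_c ≈ 2.00 d; minimum DO ≈ 5.35 mg/L

Mixed DO = (20.3×6.86 + 2.66×3.05)/(20.3+2.66) = 147.4/22.96 = 6.419 mg/L.
Mixed L₀ = (20.3×1.33 + 2.66×186)/(22.96) = 521.8/22.96 = 22.72 mg/L.
Initial deficit D₀ = C_s − DO₀ = 8.68 − 6.419 = 2.261 mg/L.
t_c = (1/0.5530) ln[(0.683/0.130)(1 − 2.261×0.5530/(0.130×22.72))] = 1.808 × ln(3.030) = 2.005 d.
D_c = (0.130/0.683) × 22.72 × e^(−0.130×2.005) = 0.1903 × 22.72 × 0.7706 = 3.333 mg/L.
Minimum DO = 8.68 − 3.333 = 5.347 mg/L.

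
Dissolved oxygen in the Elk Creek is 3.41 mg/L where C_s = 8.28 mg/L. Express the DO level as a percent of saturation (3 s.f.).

% saturation = C/C_s × 100 = 3.41/8.28 × 100 = 41.2 %.

41.2 % saturation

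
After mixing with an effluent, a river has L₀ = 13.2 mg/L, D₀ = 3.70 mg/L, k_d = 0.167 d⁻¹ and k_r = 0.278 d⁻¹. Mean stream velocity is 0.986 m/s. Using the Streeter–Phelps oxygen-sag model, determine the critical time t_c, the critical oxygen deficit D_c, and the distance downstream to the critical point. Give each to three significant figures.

t_c ≈ 2.73 d; D_c ≈ 5.02 mg/L; x_c ≈ 233 km

At the critical point dD/dt = 0, so k_d L₀ e^(−k_d t) = k_r D. Substituting D(t) from the Streeter–Phelps equation and solving for t gives
t_c = ln[(k_r/k_d)(1 − D₀(k_r−k_d)/(k_d L₀))] / (k_r−k_d).
Here k_r−k_d = 0.1110 d⁻¹ and 1 − D₀(k_r−k_d)/(k_d L₀) = 1 − 3.70×0.1110/(0.167×13.2) = 0.8137, so
t_c = ln(1.665 × 0.8137) / 0.1110 = 0.3035 / 0.1110 = 2.734 d.
L(t_c) = L₀ e^(−k_d t_c) = 13.2 × 0.6335 = 8.362 mg/L, and at the critical point k_r D_c = k_d L, so D_c = (0.167/0.278) × 8.362 = 5.023 mg/L.
x_c = v t_c = 0.986 m/s × 2.734 d × 86400 s/d = 232900 m ≈ 233 km.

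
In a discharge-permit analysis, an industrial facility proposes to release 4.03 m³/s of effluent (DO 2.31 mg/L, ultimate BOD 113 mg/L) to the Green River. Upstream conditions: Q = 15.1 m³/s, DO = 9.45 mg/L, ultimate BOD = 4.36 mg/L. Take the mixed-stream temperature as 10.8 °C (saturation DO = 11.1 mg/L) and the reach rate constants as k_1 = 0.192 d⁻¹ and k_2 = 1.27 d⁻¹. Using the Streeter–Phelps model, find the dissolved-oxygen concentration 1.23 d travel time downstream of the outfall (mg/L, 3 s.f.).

Mixed DO = (15.1×9.45 + 4.03×2.31)/(15.1+4.03) = 152.0/19.13 = 7.946 mg/L.
Mixed L₀ = (15.1×4.36 + 4.03×113)/(19.13) = 521.2/19.13 = 27.25 mg/L.
Initial deficit D₀ = C_s − DO₀ = 11.1 − 7.946 = 3.154 mg/L.
D(1.23) = [0.192×27.25/(1.27−0.192)](e^(−0.192×1.23) − e^(−1.27×1.23)) + 3.154 e^(−1.27×1.23)
= 4.853 × (0.7897 − 0.2097) + 3.154 × 0.2097 = 3.476 mg/L.
DO = 11.1 − 3.476 = 7.624 mg/L.

DO ≈ 7.62 mg/L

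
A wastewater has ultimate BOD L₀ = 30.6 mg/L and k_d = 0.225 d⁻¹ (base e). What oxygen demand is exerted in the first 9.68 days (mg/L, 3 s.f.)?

y_t = L₀(1 − e^(−k_d t)) = 30.6 × (1 − e^(−0.225×9.68))
= 30.6 × (1 − 0.1133) = 30.6 × 0.8867 = 27.13 mg/L.

y ≈ 27.1 mg/L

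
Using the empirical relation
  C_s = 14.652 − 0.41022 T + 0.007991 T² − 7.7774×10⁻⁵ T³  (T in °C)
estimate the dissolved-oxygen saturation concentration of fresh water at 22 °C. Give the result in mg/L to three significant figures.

C_s = 14.652 − 0.41022×22 + 0.007991×22² − 7.7774×10⁻⁵×22³ = 8.667 mg/L.

C_s ≈ 8.67 mg/L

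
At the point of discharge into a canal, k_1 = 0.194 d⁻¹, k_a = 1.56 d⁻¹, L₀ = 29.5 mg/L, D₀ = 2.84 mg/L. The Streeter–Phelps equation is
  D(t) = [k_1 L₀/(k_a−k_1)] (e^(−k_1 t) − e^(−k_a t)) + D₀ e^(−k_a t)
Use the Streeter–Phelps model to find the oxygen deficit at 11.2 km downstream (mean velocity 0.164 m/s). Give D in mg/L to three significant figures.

D ≈ 3.20 mg/L

Travel time t = x/v = 11.2 km / (0.164 m/s) = 11200 m / 0.164 m/s = 68290 s = 0.7904 d.
k_1 L₀/(k_a−k_1) = 0.194×29.5/(1.56−0.194) = 5.723/1.366 = 4.190 mg/L.
e^(−k_1 t) = e^(−0.194×0.7904) = 0.8578; e^(−k_a t) = e^(−1.56×0.7904) = 0.2914.
D = 4.190 × (0.8578 − 0.2914) + 2.84 × 0.2914 = 2.373 + 0.8276 = 3.201 mg/L.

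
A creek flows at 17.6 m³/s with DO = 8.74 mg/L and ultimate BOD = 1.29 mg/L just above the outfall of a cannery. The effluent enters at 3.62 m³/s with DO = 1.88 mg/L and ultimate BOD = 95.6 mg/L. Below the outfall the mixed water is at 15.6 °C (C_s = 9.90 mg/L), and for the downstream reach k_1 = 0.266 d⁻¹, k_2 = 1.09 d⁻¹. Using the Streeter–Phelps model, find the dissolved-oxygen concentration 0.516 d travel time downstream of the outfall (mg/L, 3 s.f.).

DO ≈ 6.88 mg/L

Mixed DO = (17.6×8.74 + 3.62×1.88)/(17.6+3.62) = 160.6/21.22 = 7.570 mg/L.
Mixed L₀ = (17.6×1.29 + 3.62×95.6)/(21.22) = 368.8/21.22 = 17.38 mg/L.
Initial deficit D₀ = C_s − DO₀ = 9.90 − 7.570 = 2.330 mg/L.
D(0.516) = [0.266×17.38/(1.09−0.266)](e^(−0.266×0.516) − e^(−1.09×0.516)) + 2.330 e^(−1.09×0.516)
= 5.610 × (0.8717 − 0.5698) + 2.330 × 0.5698 = 3.022 mg/L.
DO = 9.90 − 3.022 = 6.878 mg/L.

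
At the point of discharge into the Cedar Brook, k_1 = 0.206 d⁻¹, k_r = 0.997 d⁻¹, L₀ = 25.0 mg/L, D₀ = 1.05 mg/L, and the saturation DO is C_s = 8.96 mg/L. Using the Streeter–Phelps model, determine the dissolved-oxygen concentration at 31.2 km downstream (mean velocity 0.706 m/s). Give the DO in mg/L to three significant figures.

DO ≈ 6.38 mg/L

Travel time t = x/v = 31.2 km / (0.706 m/s) = 31200 m / 0.706 m/s = 44190 s = 0.5115 d.
k_1 L₀/(k_r−k_1) = 0.206×25.0/(0.997−0.206) = 5.150/0.7910 = 6.511 mg/L.
e^(−k_1 t) = e^(−0.206×0.5115) = 0.9000; e^(−k_r t) = e^(−0.997×0.5115) = 0.6005.
D = 6.511 × (0.9000 − 0.6005) + 1.05 × 0.6005 = 1.950 + 0.6305 = 2.580 mg/L.
DO = C_s − D = 8.96 − 2.580 = 6.380 mg/L.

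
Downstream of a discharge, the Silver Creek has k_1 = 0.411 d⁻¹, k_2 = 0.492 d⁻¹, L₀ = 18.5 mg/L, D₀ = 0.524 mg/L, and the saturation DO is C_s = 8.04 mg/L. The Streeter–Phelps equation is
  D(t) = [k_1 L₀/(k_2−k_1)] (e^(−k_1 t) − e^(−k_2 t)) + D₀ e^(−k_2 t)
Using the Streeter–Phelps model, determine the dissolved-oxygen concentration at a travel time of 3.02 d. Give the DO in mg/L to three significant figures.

k_1 L₀/(k_2−k_1) = 0.411×18.5/(0.492−0.411) = 7.603/0.08100 = 93.87 mg/L.
e^(−k_1 t) = e^(−0.411×3.020) = 0.2890; e^(−k_2 t) = e^(−0.492×3.020) = 0.2263.
D = 93.87 × (0.2890 − 0.2263) + 0.524 × 0.2263 = 5.887 + 0.1186 = 6.006 mg/L.
DO = C_s − D = 8.04 − 6.006 = 2.034 mg/L.

DO ≈ 2.03 mg/L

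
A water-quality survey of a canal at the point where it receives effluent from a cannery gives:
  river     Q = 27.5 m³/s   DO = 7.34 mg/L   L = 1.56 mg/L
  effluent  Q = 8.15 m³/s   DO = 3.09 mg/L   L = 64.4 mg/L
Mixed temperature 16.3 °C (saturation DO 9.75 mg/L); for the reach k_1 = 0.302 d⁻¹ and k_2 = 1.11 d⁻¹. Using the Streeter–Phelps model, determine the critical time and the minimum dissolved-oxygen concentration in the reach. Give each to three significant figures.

Mixed DO = (27.5×7.34 + 8.15×3.09)/(27.5+8.15) = 227.0/35.65 = 6.368 mg/L.
Mixed L₀ = (27.5×1.56 + 8.15×64.4)/(35.65) = 567.8/35.65 = 15.93 mg/L.
Initial deficit D₀ = C_s − DO₀ = 9.75 − 6.368 = 3.382 mg/L.
t_c = (1/0.8080) ln[(1.11/0.302)(1 − 3.382×0.8080/(0.302×15.93))] = 1.238 × ln(1.587) = 0.5720 d.
D_c = (0.302/1.11) × 15.93 × e^(−0.302×0.5720) = 0.2721 × 15.93 × 0.8414 = 3.646 mg/L.
Minimum DO = 9.75 − 3.646 = 6.104 mg/L.

t_c ≈ 0.572 d; minimum DO ≈ 6.10 mg/L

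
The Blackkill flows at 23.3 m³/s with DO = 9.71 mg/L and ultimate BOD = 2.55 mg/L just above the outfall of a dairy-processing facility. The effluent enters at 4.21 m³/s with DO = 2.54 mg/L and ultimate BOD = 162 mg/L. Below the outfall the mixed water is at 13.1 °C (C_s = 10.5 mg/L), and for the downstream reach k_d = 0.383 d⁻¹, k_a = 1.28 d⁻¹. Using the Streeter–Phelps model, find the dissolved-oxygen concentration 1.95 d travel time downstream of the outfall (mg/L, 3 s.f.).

DO ≈ 5.84 mg/L

Mixed DO = (23.3×9.71 + 4.21×2.54)/(23.3+4.21) = 236.9/27.51 = 8.613 mg/L.
Mixed L₀ = (23.3×2.55 + 4.21×162)/(27.51) = 741.4/27.51 = 26.95 mg/L.
Initial deficit D₀ = C_s − DO₀ = 10.5 − 8.613 = 1.887 mg/L.
D(1.95) = [0.383×26.95/(1.28−0.383)](e^(−0.383×1.95) − e^(−1.28×1.95)) + 1.887 e^(−1.28×1.95)
= 11.51 × (0.4739 − 0.08241) + 1.887 × 0.08241 = 4.660 mg/L.
DO = 10.5 − 4.660 = 5.840 mg/L.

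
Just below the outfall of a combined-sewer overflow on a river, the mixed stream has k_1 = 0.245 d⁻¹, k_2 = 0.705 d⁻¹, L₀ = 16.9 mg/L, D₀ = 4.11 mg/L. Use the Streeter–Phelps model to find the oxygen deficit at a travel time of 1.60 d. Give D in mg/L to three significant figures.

D ≈ 4.50 mg/L

k_1 L₀/(k_2−k_1) = 0.245×16.9/(0.705−0.245) = 4.140/0.4600 = 9.001 mg/L.
e^(−k_1 t) = e^(−0.245×1.600) = 0.6757; e^(−k_2 t) = e^(−0.705×1.600) = 0.3237.
D = 9.001 × (0.6757 − 0.3237) + 4.11 × 0.3237 = 3.169 + 1.330 = 4.499 mg/L.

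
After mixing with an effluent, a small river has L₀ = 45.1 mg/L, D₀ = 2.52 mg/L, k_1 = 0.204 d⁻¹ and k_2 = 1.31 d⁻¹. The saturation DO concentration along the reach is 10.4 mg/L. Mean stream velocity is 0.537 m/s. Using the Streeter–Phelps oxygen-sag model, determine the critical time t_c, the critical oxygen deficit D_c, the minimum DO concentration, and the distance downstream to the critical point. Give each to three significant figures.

At the critical point dD/dt = 0, so k_1 L₀ e^(−k_1 t) = k_2 D. Substituting D(t) from the Streeter–Phelps equation and solving for t gives
t_c = ln[(k_2/k_1)(1 − D₀(k_2−k_1)/(k_1 L₀))] / (k_2−k_1).
Here k_2−k_1 = 1.106 d⁻¹ and 1 − D₀(k_2−k_1)/(k_1 L₀) = 1 − 2.52×1.106/(0.204×45.1) = 0.6971, so
t_c = ln(6.422 × 0.6971) / 1.106 = 1.499 / 1.106 = 1.355 d.
D_c = (k_1/k_2) L₀ e^(−k_1 t_c) = (0.204/1.31) × 45.1 × e^(−0.204×1.355) = 0.1557 × 45.1 × 0.7585 = 5.327 mg/L.
Minimum DO = C_s − D_c = 10.4 − 5.327 = 5.073 mg/L.
x_c = v t_c = 0.537 m/s × 1.355 d × 86400 s/d = 62870 m ≈ 62.9 km.

t_c ≈ 1.36 d; D_c ≈ 5.33 mg/L; min DO ≈ 5.07 mg/L; x_c ≈ 62.9 km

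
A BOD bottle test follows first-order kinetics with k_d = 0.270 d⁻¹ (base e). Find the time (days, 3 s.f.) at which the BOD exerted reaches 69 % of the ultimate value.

y/L₀ = 1 − e^(−k_d t) = 0.69 ⇒ e^(−k_d t) = 0.310
t = −ln(0.310) / 0.270 = 1.171 / 0.270 = 4.338 d.

t ≈ 4.34 d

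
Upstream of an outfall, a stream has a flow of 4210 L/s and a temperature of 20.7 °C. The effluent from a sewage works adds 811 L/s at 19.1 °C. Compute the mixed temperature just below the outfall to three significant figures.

20.4 °C

Flow-weighted mixing: C = (Q_r C_r + Q_w C_w)/(Q_r + Q_w)
= (4210×20.7 + 811×19.1)/(4210 + 811) = 102600/5021 = 20.44 °C.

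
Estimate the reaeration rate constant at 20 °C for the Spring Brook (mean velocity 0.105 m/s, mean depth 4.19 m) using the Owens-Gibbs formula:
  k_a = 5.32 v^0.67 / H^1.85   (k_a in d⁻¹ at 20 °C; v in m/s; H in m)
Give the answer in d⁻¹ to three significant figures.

k_a ≈ 0.0830 d⁻¹

k_a = 5.32 × 0.105^0.67 / 4.19^1.85 = 5.32 × 0.2209 / 14.16 = 0.08299 d⁻¹.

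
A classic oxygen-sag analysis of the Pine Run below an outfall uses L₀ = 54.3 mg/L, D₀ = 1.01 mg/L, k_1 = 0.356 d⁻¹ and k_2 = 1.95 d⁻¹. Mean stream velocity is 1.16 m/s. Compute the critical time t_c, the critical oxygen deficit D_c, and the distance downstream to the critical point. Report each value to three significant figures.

With k_2/k_1 = 5.478 and 1 − D₀(k_2−k_1)/(k_1 L₀) = 0.9167,
t_c = ln(5.478 × 0.9167) / (1.95 − 0.356) = ln(5.021) / 1.594 = 1.614/1.594 = 1.012 d.
D_c = (k_1/k_2) L₀ e^(−k_1 t_c) = (0.356/1.95) × 54.3 × e^(−0.356×1.012) = 0.1826 × 54.3 × 0.6974 = 6.913 mg/L.
x_c = v t_c = 1.16 m/s × 1.012 d × 86400 s/d = 101500 m ≈ 101 km.

t_c ≈ 1.01 d; D_c ≈ 6.91 mg/L; x_c ≈ 101 km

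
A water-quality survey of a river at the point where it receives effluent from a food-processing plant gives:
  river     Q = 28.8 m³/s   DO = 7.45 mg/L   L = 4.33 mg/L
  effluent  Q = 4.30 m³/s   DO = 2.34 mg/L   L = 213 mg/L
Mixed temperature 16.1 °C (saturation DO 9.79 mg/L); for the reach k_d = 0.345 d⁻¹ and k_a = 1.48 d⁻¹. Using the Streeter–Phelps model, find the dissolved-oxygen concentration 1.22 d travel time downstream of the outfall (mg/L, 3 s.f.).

DO ≈ 4.59 mg/L

Mixed DO = (28.8×7.45 + 4.30×2.34)/(28.8+4.30) = 224.6/33.10 = 6.786 mg/L.
Mixed L₀ = (28.8×4.33 + 4.30×213)/(33.10) = 1041/33.10 = 31.44 mg/L.
Initial deficit D₀ = C_s − DO₀ = 9.79 − 6.786 = 3.004 mg/L.
D(1.22) = [0.345×31.44/(1.48−0.345)](e^(−0.345×1.22) − e^(−1.48×1.22)) + 3.004 e^(−1.48×1.22)
= 9.556 × (0.6565 − 0.1644) + 3.004 × 0.1644 = 5.196 mg/L.
DO = 9.79 − 5.196 = 4.594 mg/L.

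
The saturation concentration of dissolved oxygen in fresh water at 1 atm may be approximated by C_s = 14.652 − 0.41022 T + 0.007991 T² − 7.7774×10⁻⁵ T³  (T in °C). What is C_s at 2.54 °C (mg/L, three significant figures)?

C_s = 14.652 − 0.41022×2.54 + 0.007991×2.54² − 7.7774×10⁻⁵×2.54³ = 13.66 mg/L.

C_s ≈ 13.7 mg/L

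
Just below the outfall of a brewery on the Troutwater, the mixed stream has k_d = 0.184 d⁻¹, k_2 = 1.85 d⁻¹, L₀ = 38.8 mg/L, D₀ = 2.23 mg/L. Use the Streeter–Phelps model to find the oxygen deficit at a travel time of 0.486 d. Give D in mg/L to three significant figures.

k_d L₀/(k_2−k_d) = 0.184×38.8/(1.85−0.184) = 7.139/1.666 = 4.285 mg/L.
e^(−k_d t) = e^(−0.184×0.4860) = 0.9145; e^(−k_2 t) = e^(−1.85×0.4860) = 0.4069.
D = 4.285 × (0.9145 − 0.4069) + 2.23 × 0.4069 = 2.175 + 0.9075 = 3.082 mg/L.

D ≈ 3.08 mg/L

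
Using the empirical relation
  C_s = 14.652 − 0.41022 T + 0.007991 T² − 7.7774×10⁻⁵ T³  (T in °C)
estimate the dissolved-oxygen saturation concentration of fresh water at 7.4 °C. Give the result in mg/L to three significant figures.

C_s = 14.652 − 0.41022×7.4 + 0.007991×7.4² − 7.7774×10⁻⁵×7.4³ = 12.02 mg/L.

C_s ≈ 12.0 mg/L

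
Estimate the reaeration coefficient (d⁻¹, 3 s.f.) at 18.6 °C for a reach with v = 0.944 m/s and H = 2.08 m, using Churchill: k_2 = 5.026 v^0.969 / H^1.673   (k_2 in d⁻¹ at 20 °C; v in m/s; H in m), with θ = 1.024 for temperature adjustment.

k_2 ≈ 1.35 d⁻¹

k_2(20) = 5.026 × 0.944^0.969 / 2.08^1.673 = 5.026 × 0.9457 / 3.405 = 1.396 d⁻¹.
k_2(18.6) = 1.396 × 1.024^(18.6−20) = 1.396 × 0.9673 = 1.350 d⁻¹.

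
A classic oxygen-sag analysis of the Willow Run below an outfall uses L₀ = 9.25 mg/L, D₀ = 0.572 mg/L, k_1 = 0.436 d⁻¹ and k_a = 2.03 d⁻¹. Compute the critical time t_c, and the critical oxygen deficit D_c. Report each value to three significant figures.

With k_a/k_1 = 4.656 and 1 − D₀(k_a−k_1)/(k_1 L₀) = 0.7739,
t_c = ln(4.656 × 0.7739) / (2.03 − 0.436) = ln(3.603) / 1.594 = 1.282/1.594 = 0.8042 d.
L(t_c) = L₀ e^(−k_1 t_c) = 9.25 × 0.7042 = 6.514 mg/L, and at the critical point k_a D_c = k_1 L, so D_c = (0.436/2.03) × 6.514 = 1.399 mg/L.

t_c ≈ 0.804 d; D_c ≈ 1.40 mg/L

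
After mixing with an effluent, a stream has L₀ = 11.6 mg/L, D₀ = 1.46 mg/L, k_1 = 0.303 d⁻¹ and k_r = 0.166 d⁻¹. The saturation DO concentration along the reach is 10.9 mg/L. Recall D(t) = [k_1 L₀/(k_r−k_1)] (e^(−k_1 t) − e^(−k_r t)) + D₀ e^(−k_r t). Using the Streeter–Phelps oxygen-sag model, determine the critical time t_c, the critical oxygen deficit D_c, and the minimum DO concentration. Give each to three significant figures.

t_c = [1/(k_r−k_1)] ln[(k_r/k_1)(1 − D₀(k_r−k_1)/(k_1 L₀))]
= [1/(0.166−0.303)] ln[(0.166/0.303)(1 − 1.46×-0.1370/(0.303×11.6))]
= (1/-0.1370) ln[0.5479 × 1.057] = -7.299 × ln(0.5790) = -7.299 × -0.5464 = 3.988 d.
D_c = (k_1/k_r) L₀ e^(−k_1 t_c) = (0.303/0.166) × 11.6 × e^(−0.303×3.988) = 1.825 × 11.6 × 0.2987 = 6.324 mg/L.
Minimum DO = C_s − D_c = 10.9 − 6.324 = 4.576 mg/L.

t_c ≈ 3.99 d; D_c ≈ 6.32 mg/L; min DO ≈ 4.58 mg/L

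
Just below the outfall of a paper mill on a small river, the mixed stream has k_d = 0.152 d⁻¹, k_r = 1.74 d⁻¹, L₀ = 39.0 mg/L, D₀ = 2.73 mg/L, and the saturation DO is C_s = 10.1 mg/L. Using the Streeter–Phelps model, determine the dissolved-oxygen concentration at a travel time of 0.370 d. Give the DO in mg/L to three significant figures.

k_d L₀/(k_r−k_d) = 0.152×39.0/(1.74−0.152) = 5.928/1.588 = 3.733 mg/L.
e^(−k_d t) = e^(−0.152×0.3700) = 0.9453; e^(−k_r t) = e^(−1.74×0.3700) = 0.5253.
D = 3.733 × (0.9453 − 0.5253) + 2.73 × 0.5253 = 1.568 + 1.434 = 3.002 mg/L.
DO = C_s − D = 10.1 − 3.002 = 7.098 mg/L.

DO ≈ 7.10 mg/L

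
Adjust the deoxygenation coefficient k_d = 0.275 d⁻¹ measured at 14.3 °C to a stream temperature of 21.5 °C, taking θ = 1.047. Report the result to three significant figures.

k_d ≈ 0.383 d⁻¹

k_d(T₂) = k_d(T₁) · θ^(T₂−T₁) = 0.275 × 1.047^(21.5−14.3)
= 0.275 × 1.047^7.20 = 0.275 × 1.392 = 0.3828 d⁻¹.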